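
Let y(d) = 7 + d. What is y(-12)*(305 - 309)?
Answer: 20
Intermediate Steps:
y(-12)*(305 - 309) = (7 - 12)*(305 - 309) = -5*(-4) = 20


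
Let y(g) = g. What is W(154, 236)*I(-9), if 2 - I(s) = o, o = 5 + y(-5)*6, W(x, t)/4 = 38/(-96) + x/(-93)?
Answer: -27477/124 ≈ -221.59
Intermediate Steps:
W(x, t) = -19/12 - 4*x/93 (W(x, t) = 4*(38/(-96) + x/(-93)) = 4*(38*(-1/96) + x*(-1/93)) = 4*(-19/48 - x/93) = -19/12 - 4*x/93)
o = -25 (o = 5 - 5*6 = 5 - 30 = -25)
I(s) = 27 (I(s) = 2 - 1*(-25) = 2 + 25 = 27)
W(154, 236)*I(-9) = (-19/12 - 4/93*154)*27 = (-19/12 - 616/93)*27 = -3053/372*27 = -27477/124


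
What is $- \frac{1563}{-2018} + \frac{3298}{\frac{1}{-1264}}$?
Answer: $- \frac{8412378533}{2018} \approx -4.1687 \cdot 10^{6}$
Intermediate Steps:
$- \frac{1563}{-2018} + \frac{3298}{\frac{1}{-1264}} = \left(-1563\right) \left(- \frac{1}{2018}\right) + \frac{3298}{- \frac{1}{1264}} = \frac{1563}{2018} + 3298 \left(-1264\right) = \frac{1563}{2018} - 4168672 = - \frac{8412378533}{2018}$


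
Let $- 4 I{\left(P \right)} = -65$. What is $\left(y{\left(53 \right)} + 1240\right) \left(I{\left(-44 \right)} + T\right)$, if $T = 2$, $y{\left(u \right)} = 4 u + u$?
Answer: $\frac{109865}{4} \approx 27466.0$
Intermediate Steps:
$I{\left(P \right)} = \frac{65}{4}$ ($I{\left(P \right)} = \left(- \frac{1}{4}\right) \left(-65\right) = \frac{65}{4}$)
$y{\left(u \right)} = 5 u$
$\left(y{\left(53 \right)} + 1240\right) \left(I{\left(-44 \right)} + T\right) = \left(5 \cdot 53 + 1240\right) \left(\frac{65}{4} + 2\right) = \left(265 + 1240\right) \frac{73}{4} = 1505 \cdot \frac{73}{4} = \frac{109865}{4}$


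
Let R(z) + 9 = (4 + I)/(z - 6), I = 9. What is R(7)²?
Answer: 16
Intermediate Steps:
R(z) = -9 + 13/(-6 + z) (R(z) = -9 + (4 + 9)/(z - 6) = -9 + 13/(-6 + z))
R(7)² = ((67 - 9*7)/(-6 + 7))² = ((67 - 63)/1)² = (1*4)² = 4² = 16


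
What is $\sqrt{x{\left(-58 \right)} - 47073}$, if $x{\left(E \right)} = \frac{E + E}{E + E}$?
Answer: $4 i \sqrt{2942} \approx 216.96 i$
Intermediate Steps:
$x{\left(E \right)} = 1$ ($x{\left(E \right)} = \frac{2 E}{2 E} = 2 E \frac{1}{2 E} = 1$)
$\sqrt{x{\left(-58 \right)} - 47073} = \sqrt{1 - 47073} = \sqrt{-47072} = 4 i \sqrt{2942}$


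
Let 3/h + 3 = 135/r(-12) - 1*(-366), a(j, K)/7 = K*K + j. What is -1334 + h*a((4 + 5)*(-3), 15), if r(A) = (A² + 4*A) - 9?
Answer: -2330411/1762 ≈ -1322.6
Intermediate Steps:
r(A) = -9 + A² + 4*A
a(j, K) = 7*j + 7*K² (a(j, K) = 7*(K*K + j) = 7*(K² + j) = 7*(j + K²) = 7*j + 7*K²)
h = 29/3524 (h = 3/(-3 + (135/(-9 + (-12)² + 4*(-12)) - 1*(-366))) = 3/(-3 + (135/(-9 + 144 - 48) + 366)) = 3/(-3 + (135/87 + 366)) = 3/(-3 + (135*(1/87) + 366)) = 3/(-3 + (45/29 + 366)) = 3/(-3 + 10659/29) = 3/(10572/29) = 3*(29/10572) = 29/3524 ≈ 0.0082293)
-1334 + h*a((4 + 5)*(-3), 15) = -1334 + 29*(7*((4 + 5)*(-3)) + 7*15²)/3524 = -1334 + 29*(7*(9*(-3)) + 7*225)/3524 = -1334 + 29*(7*(-27) + 1575)/3524 = -1334 + 29*(-189 + 1575)/3524 = -1334 + (29/3524)*1386 = -1334 + 20097/1762 = -2330411/1762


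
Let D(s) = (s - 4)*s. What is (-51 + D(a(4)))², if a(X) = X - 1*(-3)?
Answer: 900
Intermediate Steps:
a(X) = 3 + X (a(X) = X + 3 = 3 + X)
D(s) = s*(-4 + s) (D(s) = (-4 + s)*s = s*(-4 + s))
(-51 + D(a(4)))² = (-51 + (3 + 4)*(-4 + (3 + 4)))² = (-51 + 7*(-4 + 7))² = (-51 + 7*3)² = (-51 + 21)² = (-30)² = 900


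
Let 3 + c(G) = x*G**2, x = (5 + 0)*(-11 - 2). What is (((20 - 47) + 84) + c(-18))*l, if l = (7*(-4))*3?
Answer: 1764504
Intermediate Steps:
x = -65 (x = 5*(-13) = -65)
c(G) = -3 - 65*G**2
l = -84 (l = -28*3 = -84)
(((20 - 47) + 84) + c(-18))*l = (((20 - 47) + 84) + (-3 - 65*(-18)**2))*(-84) = ((-27 + 84) + (-3 - 65*324))*(-84) = (57 + (-3 - 21060))*(-84) = (57 - 21063)*(-84) = -21006*(-84) = 1764504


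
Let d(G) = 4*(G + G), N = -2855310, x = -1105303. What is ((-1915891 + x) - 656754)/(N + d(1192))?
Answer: 1838974/1422887 ≈ 1.2924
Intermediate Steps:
d(G) = 8*G (d(G) = 4*(2*G) = 8*G)
((-1915891 + x) - 656754)/(N + d(1192)) = ((-1915891 - 1105303) - 656754)/(-2855310 + 8*1192) = (-3021194 - 656754)/(-2855310 + 9536) = -3677948/(-2845774) = -3677948*(-1/2845774) = 1838974/1422887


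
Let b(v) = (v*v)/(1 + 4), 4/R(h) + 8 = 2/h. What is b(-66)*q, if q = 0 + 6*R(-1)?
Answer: -52272/25 ≈ -2090.9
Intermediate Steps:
R(h) = 4/(-8 + 2/h)
b(v) = v²/5
q = -12/5 (q = 0 + 6*(-2*(-1)/(-1 + 4*(-1))) = 0 + 6*(-2*(-1)/(-1 - 4)) = 0 + 6*(-2*(-1)/(-5)) = 0 + 6*(-2*(-1)*(-⅕)) = 0 + 6*(-⅖) = 0 - 12/5 = -12/5 ≈ -2.4000)
b(-66)*q = ((⅕)*(-66)²)*(-12/5) = ((⅕)*4356)*(-12/5) = (4356/5)*(-12/5) = -52272/25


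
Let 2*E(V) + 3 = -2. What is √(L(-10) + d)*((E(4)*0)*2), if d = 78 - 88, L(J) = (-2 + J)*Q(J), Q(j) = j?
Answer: 0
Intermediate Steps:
E(V) = -5/2 (E(V) = -3/2 + (½)*(-2) = -3/2 - 1 = -5/2)
L(J) = J*(-2 + J) (L(J) = (-2 + J)*J = J*(-2 + J))
d = -10
√(L(-10) + d)*((E(4)*0)*2) = √(-10*(-2 - 10) - 10)*(-5/2*0*2) = √(-10*(-12) - 10)*(0*2) = √(120 - 10)*0 = √110*0 = 0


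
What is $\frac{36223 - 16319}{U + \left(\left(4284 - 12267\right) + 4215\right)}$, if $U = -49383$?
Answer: $- \frac{19904}{53151} \approx -0.37448$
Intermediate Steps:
$\frac{36223 - 16319}{U + \left(\left(4284 - 12267\right) + 4215\right)} = \frac{36223 - 16319}{-49383 + \left(\left(4284 - 12267\right) + 4215\right)} = \frac{19904}{-49383 + \left(-7983 + 4215\right)} = \frac{19904}{-49383 - 3768} = \frac{19904}{-53151} = 19904 \left(- \frac{1}{53151}\right) = - \frac{19904}{53151}$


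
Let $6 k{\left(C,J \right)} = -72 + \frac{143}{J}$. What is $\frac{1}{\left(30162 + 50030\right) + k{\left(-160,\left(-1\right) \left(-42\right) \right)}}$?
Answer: $\frac{252}{20205503} \approx 1.2472 \cdot 10^{-5}$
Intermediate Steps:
$k{\left(C,J \right)} = -12 + \frac{143}{6 J}$ ($k{\left(C,J \right)} = \frac{-72 + \frac{143}{J}}{6} = -12 + \frac{143}{6 J}$)
$\frac{1}{\left(30162 + 50030\right) + k{\left(-160,\left(-1\right) \left(-42\right) \right)}} = \frac{1}{\left(30162 + 50030\right) - \left(12 - \frac{143}{6 \left(\left(-1\right) \left(-42\right)\right)}\right)} = \frac{1}{80192 - \left(12 - \frac{143}{6 \cdot 42}\right)} = \frac{1}{80192 + \left(-12 + \frac{143}{6} \cdot \frac{1}{42}\right)} = \frac{1}{80192 + \left(-12 + \frac{143}{252}\right)} = \frac{1}{80192 - \frac{2881}{252}} = \frac{1}{\frac{20205503}{252}} = \frac{252}{20205503}$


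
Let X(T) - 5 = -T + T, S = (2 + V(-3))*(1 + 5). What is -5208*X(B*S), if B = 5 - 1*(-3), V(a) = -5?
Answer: -26040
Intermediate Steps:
B = 8 (B = 5 + 3 = 8)
S = -18 (S = (2 - 5)*(1 + 5) = -3*6 = -18)
X(T) = 5 (X(T) = 5 + (-T + T) = 5 + 0 = 5)
-5208*X(B*S) = -5208*5 = -26040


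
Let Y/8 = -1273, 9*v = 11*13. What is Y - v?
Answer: -91799/9 ≈ -10200.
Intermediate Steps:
v = 143/9 (v = (11*13)/9 = (⅑)*143 = 143/9 ≈ 15.889)
Y = -10184 (Y = 8*(-1273) = -10184)
Y - v = -10184 - 1*143/9 = -10184 - 143/9 = -91799/9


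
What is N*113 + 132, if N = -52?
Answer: -5744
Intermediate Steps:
N*113 + 132 = -52*113 + 132 = -5876 + 132 = -5744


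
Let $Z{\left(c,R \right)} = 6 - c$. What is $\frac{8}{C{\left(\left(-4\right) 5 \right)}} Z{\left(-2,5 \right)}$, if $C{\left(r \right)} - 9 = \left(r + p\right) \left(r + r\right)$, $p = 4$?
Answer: $\frac{64}{649} \approx 0.098613$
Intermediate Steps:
$C{\left(r \right)} = 9 + 2 r \left(4 + r\right)$ ($C{\left(r \right)} = 9 + \left(r + 4\right) \left(r + r\right) = 9 + \left(4 + r\right) 2 r = 9 + 2 r \left(4 + r\right)$)
$\frac{8}{C{\left(\left(-4\right) 5 \right)}} Z{\left(-2,5 \right)} = \frac{8}{9 + 2 \left(\left(-4\right) 5\right)^{2} + 8 \left(\left(-4\right) 5\right)} \left(6 - -2\right) = \frac{8}{9 + 2 \left(-20\right)^{2} + 8 \left(-20\right)} \left(6 + 2\right) = \frac{8}{9 + 2 \cdot 400 - 160} \cdot 8 = \frac{8}{9 + 800 - 160} \cdot 8 = \frac{8}{649} \cdot 8 = \frac{64}{649}$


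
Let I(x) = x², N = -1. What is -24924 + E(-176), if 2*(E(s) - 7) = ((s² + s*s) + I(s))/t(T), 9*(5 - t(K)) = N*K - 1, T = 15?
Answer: -1101761/61 ≈ -18062.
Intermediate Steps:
t(K) = 46/9 + K/9 (t(K) = 5 - (-K - 1)/9 = 5 - (-1 - K)/9 = 5 + (⅑ + K/9) = 46/9 + K/9)
E(s) = 7 + 27*s²/122 (E(s) = 7 + (((s² + s*s) + s²)/(46/9 + (⅑)*15))/2 = 7 + (((s² + s²) + s²)/(46/9 + 5/3))/2 = 7 + ((2*s² + s²)/(61/9))/2 = 7 + ((3*s²)*(9/61))/2 = 7 + (27*s²/61)/2 = 7 + 27*s²/122)
-24924 + E(-176) = -24924 + (7 + (27/122)*(-176)²) = -24924 + (7 + (27/122)*30976) = -24924 + (7 + 418176/61) = -24924 + 418603/61 = -1101761/61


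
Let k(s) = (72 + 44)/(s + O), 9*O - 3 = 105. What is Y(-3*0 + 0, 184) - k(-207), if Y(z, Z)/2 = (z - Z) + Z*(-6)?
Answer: -502204/195 ≈ -2575.4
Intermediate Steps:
O = 12 (O = ⅓ + (⅑)*105 = ⅓ + 35/3 = 12)
k(s) = 116/(12 + s) (k(s) = (72 + 44)/(s + 12) = 116/(12 + s))
Y(z, Z) = -14*Z + 2*z (Y(z, Z) = 2*((z - Z) + Z*(-6)) = 2*((z - Z) - 6*Z) = 2*(z - 7*Z) = -14*Z + 2*z)
Y(-3*0 + 0, 184) - k(-207) = (-14*184 + 2*(-3*0 + 0)) - 116/(12 - 207) = (-2576 + 2*(0 + 0)) - 116/(-195) = (-2576 + 2*0) - 116*(-1)/195 = (-2576 + 0) - 1*(-116/195) = -2576 + 116/195 = -502204/195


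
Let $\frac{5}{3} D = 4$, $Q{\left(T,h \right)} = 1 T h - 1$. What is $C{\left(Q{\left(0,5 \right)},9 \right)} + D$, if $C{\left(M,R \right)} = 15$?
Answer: $\frac{87}{5} \approx 17.4$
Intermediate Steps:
$Q{\left(T,h \right)} = -1 + T h$ ($Q{\left(T,h \right)} = T h - 1 = -1 + T h$)
$D = \frac{12}{5}$ ($D = \frac{3}{5} \cdot 4 = \frac{12}{5} \approx 2.4$)
$C{\left(Q{\left(0,5 \right)},9 \right)} + D = 15 + \frac{12}{5} = \frac{87}{5}$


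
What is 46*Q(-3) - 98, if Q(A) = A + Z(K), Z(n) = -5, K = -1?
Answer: -466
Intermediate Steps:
Q(A) = -5 + A (Q(A) = A - 5 = -5 + A)
46*Q(-3) - 98 = 46*(-5 - 3) - 98 = 46*(-8) - 98 = -368 - 98 = -466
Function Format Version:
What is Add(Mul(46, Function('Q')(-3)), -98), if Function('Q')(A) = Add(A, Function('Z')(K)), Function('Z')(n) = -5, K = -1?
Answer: -466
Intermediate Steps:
Function('Q')(A) = Add(-5, A) (Function('Q')(A) = Add(A, -5) = Add(-5, A))
Add(Mul(46, Function('Q')(-3)), -98) = Add(Mul(46, Add(-5, -3)), -98) = Add(Mul(46, -8), -98) = Add(-368, -98) = -466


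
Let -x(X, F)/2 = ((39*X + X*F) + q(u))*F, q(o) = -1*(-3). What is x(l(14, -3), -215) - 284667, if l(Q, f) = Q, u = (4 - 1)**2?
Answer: -1342897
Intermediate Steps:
u = 9 (u = 3**2 = 9)
q(o) = 3
x(X, F) = -2*F*(3 + 39*X + F*X) (x(X, F) = -2*((39*X + X*F) + 3)*F = -2*((39*X + F*X) + 3)*F = -2*(3 + 39*X + F*X)*F = -2*F*(3 + 39*X + F*X))
x(l(14, -3), -215) - 284667 = -2*(-215)*(3 + 39*14 - 215*14) - 284667 = -2*(-215)*(3 + 546 - 3010) - 284667 = -2*(-215)*(-2461) - 284667 = -1058230 - 284667 = -1342897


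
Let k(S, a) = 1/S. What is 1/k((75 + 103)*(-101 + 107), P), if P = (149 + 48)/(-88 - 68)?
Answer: 1068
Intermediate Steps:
P = -197/156 (P = 197/(-156) = 197*(-1/156) = -197/156 ≈ -1.2628)
1/k((75 + 103)*(-101 + 107), P) = 1/(1/((75 + 103)*(-101 + 107))) = 1/(1/(178*6)) = 1/(1/1068) = 1068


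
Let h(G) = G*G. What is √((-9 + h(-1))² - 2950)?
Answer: I*√2886 ≈ 53.721*I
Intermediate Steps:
h(G) = G²
√((-9 + h(-1))² - 2950) = √((-9 + (-1)²)² - 2950) = √((-9 + 1)² - 2950) = √((-8)² - 2950) = √(64 - 2950) = √(-2886) = I*√2886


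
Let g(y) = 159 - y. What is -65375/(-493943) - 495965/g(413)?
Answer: 244995045245/125461522 ≈ 1952.8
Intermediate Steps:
-65375/(-493943) - 495965/g(413) = -65375/(-493943) - 495965/(159 - 1*413) = -65375*(-1/493943) - 495965/(159 - 413) = 65375/493943 - 495965/(-254) = 65375/493943 - 495965*(-1/254) = 65375/493943 + 495965/254 = 244995045245/125461522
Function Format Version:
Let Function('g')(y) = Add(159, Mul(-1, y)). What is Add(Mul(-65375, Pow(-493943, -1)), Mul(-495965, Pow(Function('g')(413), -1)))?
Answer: Rational(244995045245, 125461522) ≈ 1952.8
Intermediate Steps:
Add(Mul(-65375, Pow(-493943, -1)), Mul(-495965, Pow(Function('g')(413), -1))) = Add(Mul(-65375, Pow(-493943, -1)), Mul(-495965, Pow(Add(159, Mul(-1, 413)), -1))) = Add(Mul(-65375, Rational(-1, 493943)), Mul(-495965, Pow(Add(159, -413), -1))) = Add(Rational(65375, 493943), Mul(-495965, Pow(-254, -1))) = Add(Rational(65375, 493943), Mul(-495965, Rational(-1, 254))) = Add(Rational(65375, 493943), Rational(495965, 254)) = Rational(244995045245, 125461522)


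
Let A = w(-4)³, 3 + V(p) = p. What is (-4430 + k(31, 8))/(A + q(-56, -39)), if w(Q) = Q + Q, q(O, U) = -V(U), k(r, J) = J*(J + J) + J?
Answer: 2147/235 ≈ 9.1362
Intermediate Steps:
k(r, J) = J + 2*J² (k(r, J) = J*(2*J) + J = 2*J² + J = J + 2*J²)
V(p) = -3 + p
q(O, U) = 3 - U (q(O, U) = -(-3 + U) = 3 - U)
w(Q) = 2*Q
A = -512 (A = (2*(-4))³ = (-8)³ = -512)
(-4430 + k(31, 8))/(A + q(-56, -39)) = (-4430 + 8*(1 + 2*8))/(-512 + (3 - 1*(-39))) = (-4430 + 8*(1 + 16))/(-512 + (3 + 39)) = (-4430 + 8*17)/(-512 + 42) = (-4430 + 136)/(-470) = -4294*(-1/470) = 2147/235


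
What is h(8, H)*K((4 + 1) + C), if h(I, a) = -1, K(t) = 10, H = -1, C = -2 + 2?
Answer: -10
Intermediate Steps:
C = 0
h(8, H)*K((4 + 1) + C) = -1*10 = -10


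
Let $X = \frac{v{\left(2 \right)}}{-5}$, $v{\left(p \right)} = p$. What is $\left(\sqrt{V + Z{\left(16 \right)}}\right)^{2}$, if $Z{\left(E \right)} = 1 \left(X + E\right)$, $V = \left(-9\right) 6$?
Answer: $- \frac{192}{5} \approx -38.4$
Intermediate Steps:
$V = -54$
$X = - \frac{2}{5}$ ($X = \frac{2}{-5} = 2 \left(- \frac{1}{5}\right) = - \frac{2}{5} \approx -0.4$)
$Z{\left(E \right)} = - \frac{2}{5} + E$ ($Z{\left(E \right)} = 1 \left(- \frac{2}{5} + E\right) = - \frac{2}{5} + E$)
$\left(\sqrt{V + Z{\left(16 \right)}}\right)^{2} = \left(\sqrt{-54 + \left(- \frac{2}{5} + 16\right)}\right)^{2} = \left(\sqrt{-54 + \frac{78}{5}}\right)^{2} = \left(\sqrt{- \frac{192}{5}}\right)^{2} = \left(\frac{8 i \sqrt{15}}{5}\right)^{2} = - \frac{192}{5}$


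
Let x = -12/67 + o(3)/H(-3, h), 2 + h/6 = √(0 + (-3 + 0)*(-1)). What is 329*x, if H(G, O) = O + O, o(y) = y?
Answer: -29939/134 - 329*√3/4 ≈ -365.89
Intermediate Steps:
h = -12 + 6*√3 (h = -12 + 6*√(0 + (-3 + 0)*(-1)) = -12 + 6*√(0 - 3*(-1)) = -12 + 6*√(0 + 3) = -12 + 6*√3 ≈ -1.6077)
H(G, O) = 2*O
x = -12/67 + 3/(-24 + 12*√3) (x = -12/67 + 3/((2*(-12 + 6*√3))) = -12*1/67 + 3/(-24 + 12*√3) = -12/67 + 3/(-24 + 12*√3) ≈ -1.1121)
329*x = 329*(-91/134 - √3/4) = -29939/134 - 329*√3/4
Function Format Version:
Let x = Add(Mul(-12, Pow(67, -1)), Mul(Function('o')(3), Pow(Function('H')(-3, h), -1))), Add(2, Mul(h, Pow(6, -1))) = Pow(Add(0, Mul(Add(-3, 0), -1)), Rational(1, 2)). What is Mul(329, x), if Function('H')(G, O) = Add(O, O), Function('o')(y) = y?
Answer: Add(Rational(-29939, 134), Mul(Rational(-329, 4), Pow(3, Rational(1, 2)))) ≈ -365.89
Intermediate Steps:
h = Add(-12, Mul(6, Pow(3, Rational(1, 2)))) (h = Add(-12, Mul(6, Pow(Add(0, Mul(Add(-3, 0), -1)), Rational(1, 2)))) = Add(-12, Mul(6, Pow(Add(0, Mul(-3, -1)), Rational(1, 2)))) = Add(-12, Mul(6, Pow(Add(0, 3), Rational(1, 2)))) = Add(-12, Mul(6, Pow(3, Rational(1, 2)))) ≈ -1.6077)
Function('H')(G, O) = Mul(2, O)
x = Add(Rational(-12, 67), Mul(3, Pow(Add(-24, Mul(12, Pow(3, Rational(1, 2)))), -1))) (x = Add(Mul(-12, Pow(67, -1)), Mul(3, Pow(Mul(2, Add(-12, Mul(6, Pow(3, Rational(1, 2))))), -1))) = Add(Mul(-12, Rational(1, 67)), Mul(3, Pow(Add(-24, Mul(12, Pow(3, Rational(1, 2)))), -1))) = Add(Rational(-12, 67), Mul(3, Pow(Add(-24, Mul(12, Pow(3, Rational(1, 2)))), -1))) ≈ -1.1121)
Mul(329, x) = Mul(329, Add(Rational(-91, 134), Mul(Rational(-1, 4), Pow(3, Rational(1, 2))))) = Add(Rational(-29939, 134), Mul(Rational(-329, 4), Pow(3, Rational(1, 2))))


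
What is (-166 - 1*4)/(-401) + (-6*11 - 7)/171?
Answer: -203/68571 ≈ -0.0029604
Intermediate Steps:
(-166 - 1*4)/(-401) + (-6*11 - 7)/171 = (-166 - 4)*(-1/401) + (-66 - 7)*(1/171) = -170*(-1/401) - 73*1/171 = 170/401 - 73/171 = -203/68571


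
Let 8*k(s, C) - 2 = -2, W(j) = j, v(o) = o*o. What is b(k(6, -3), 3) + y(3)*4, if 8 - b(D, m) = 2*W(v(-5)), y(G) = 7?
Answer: -14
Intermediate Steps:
v(o) = o²
k(s, C) = 0 (k(s, C) = ¼ + (⅛)*(-2) = ¼ - ¼ = 0)
b(D, m) = -42 (b(D, m) = 8 - 2*(-5)² = 8 - 2*25 = 8 - 1*50 = 8 - 50 = -42)
b(k(6, -3), 3) + y(3)*4 = -42 + 7*4 = -42 + 28 = -14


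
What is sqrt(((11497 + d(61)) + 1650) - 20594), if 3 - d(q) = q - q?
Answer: 2*I*sqrt(1861) ≈ 86.279*I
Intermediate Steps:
d(q) = 3 (d(q) = 3 - (q - q) = 3 - 1*0 = 3 + 0 = 3)
sqrt(((11497 + d(61)) + 1650) - 20594) = sqrt(((11497 + 3) + 1650) - 20594) = sqrt((11500 + 1650) - 20594) = sqrt(13150 - 20594) = sqrt(-7444) = 2*I*sqrt(1861)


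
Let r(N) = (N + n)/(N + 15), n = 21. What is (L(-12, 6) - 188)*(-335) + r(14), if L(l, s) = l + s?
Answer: 1884745/29 ≈ 64991.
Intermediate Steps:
r(N) = (21 + N)/(15 + N) (r(N) = (N + 21)/(N + 15) = (21 + N)/(15 + N))
(L(-12, 6) - 188)*(-335) + r(14) = ((-12 + 6) - 188)*(-335) + (21 + 14)/(15 + 14) = (-6 - 188)*(-335) + 35/29 = -194*(-335) + (1/29)*35 = 64990 + 35/29 = 1884745/29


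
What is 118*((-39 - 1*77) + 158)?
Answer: 4956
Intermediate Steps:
118*((-39 - 1*77) + 158) = 118*((-39 - 77) + 158) = 118*(-116 + 158) = 118*42 = 4956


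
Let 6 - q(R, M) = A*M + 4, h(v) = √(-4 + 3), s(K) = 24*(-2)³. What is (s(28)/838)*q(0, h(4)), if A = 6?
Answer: -192/419 + 576*I/419 ≈ -0.45823 + 1.3747*I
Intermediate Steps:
s(K) = -192 (s(K) = 24*(-8) = -192)
h(v) = I (h(v) = √(-1) = I)
q(R, M) = 2 - 6*M (q(R, M) = 6 - (6*M + 4) = 6 - (4 + 6*M) = 6 + (-4 - 6*M) = 2 - 6*M)
(s(28)/838)*q(0, h(4)) = (-192/838)*(2 - 6*I) = (-192*1/838)*(2 - 6*I) = -96*(2 - 6*I)/419 = -192/419 + 576*I/419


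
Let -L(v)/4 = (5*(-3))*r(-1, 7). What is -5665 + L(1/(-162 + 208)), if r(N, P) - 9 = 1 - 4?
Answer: -5305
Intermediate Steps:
r(N, P) = 6 (r(N, P) = 9 + (1 - 4) = 9 - 3 = 6)
L(v) = 360 (L(v) = -4*5*(-3)*6 = -(-60)*6 = -4*(-90) = 360)
-5665 + L(1/(-162 + 208)) = -5665 + 360 = -5305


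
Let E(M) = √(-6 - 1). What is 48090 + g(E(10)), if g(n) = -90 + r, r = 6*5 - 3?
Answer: 48027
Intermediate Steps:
r = 27 (r = 30 - 3 = 27)
E(M) = I*√7 (E(M) = √(-7) = I*√7)
g(n) = -63 (g(n) = -90 + 27 = -63)
48090 + g(E(10)) = 48090 - 63 = 48027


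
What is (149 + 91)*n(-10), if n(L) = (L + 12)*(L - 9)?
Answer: -9120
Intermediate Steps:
n(L) = (-9 + L)*(12 + L) (n(L) = (12 + L)*(-9 + L) = (-9 + L)*(12 + L))
(149 + 91)*n(-10) = (149 + 91)*(-108 + (-10)**2 + 3*(-10)) = 240*(-108 + 100 - 30) = 240*(-38) = -9120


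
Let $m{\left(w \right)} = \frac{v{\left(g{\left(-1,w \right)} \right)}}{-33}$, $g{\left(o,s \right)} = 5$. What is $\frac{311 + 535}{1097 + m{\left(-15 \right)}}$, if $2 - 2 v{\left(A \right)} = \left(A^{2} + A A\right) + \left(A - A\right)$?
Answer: $\frac{3102}{4025} \approx 0.77068$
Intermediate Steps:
$v{\left(A \right)} = 1 - A^{2}$ ($v{\left(A \right)} = 1 - \frac{\left(A^{2} + A A\right) + \left(A - A\right)}{2} = 1 - \frac{\left(A^{2} + A^{2}\right) + 0}{2} = 1 - \frac{2 A^{2} + 0}{2} = 1 - \frac{2 A^{2}}{2} = 1 - A^{2}$)
$m{\left(w \right)} = \frac{8}{11}$ ($m{\left(w \right)} = \frac{1 - 5^{2}}{-33} = \left(1 - 25\right) \left(- \frac{1}{33}\right) = \left(-24\right) \left(- \frac{1}{33}\right) = \frac{8}{11}$)
$\frac{311 + 535}{1097 + m{\left(-15 \right)}} = \frac{311 + 535}{1097 + \frac{8}{11}} = \frac{846}{\frac{12075}{11}} = 846 \cdot \frac{11}{12075} = \frac{3102}{4025}$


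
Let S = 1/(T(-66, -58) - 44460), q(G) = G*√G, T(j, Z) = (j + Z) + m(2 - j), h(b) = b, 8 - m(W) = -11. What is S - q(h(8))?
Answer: -1/44565 - 16*√2 ≈ -22.627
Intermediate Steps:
m(W) = 19 (m(W) = 8 - 1*(-11) = 8 + 11 = 19)
T(j, Z) = 19 + Z + j (T(j, Z) = (j + Z) + 19 = (Z + j) + 19 = 19 + Z + j)
q(G) = G^(3/2)
S = -1/44565 (S = 1/((19 - 58 - 66) - 44460) = 1/(-105 - 44460) = 1/(-44565) = -1/44565 ≈ -2.2439e-5)
S - q(h(8)) = -1/44565 - 8^(3/2) = -1/44565 - 16*√2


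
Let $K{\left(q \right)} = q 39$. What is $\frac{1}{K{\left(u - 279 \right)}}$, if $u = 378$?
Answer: $\frac{1}{3861} \approx 0.000259$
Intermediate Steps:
$K{\left(q \right)} = 39 q$
$\frac{1}{K{\left(u - 279 \right)}} = \frac{1}{39 \left(378 - 279\right)} = \frac{1}{39 \cdot 99} = \frac{1}{3861}$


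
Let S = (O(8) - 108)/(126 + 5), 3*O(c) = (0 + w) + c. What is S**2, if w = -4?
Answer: 102400/154449 ≈ 0.66300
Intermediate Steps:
O(c) = -4/3 + c/3 (O(c) = ((0 - 4) + c)/3 = (-4 + c)/3 = -4/3 + c/3)
S = -320/393 (S = ((-4/3 + (1/3)*8) - 108)/(126 + 5) = ((-4/3 + 8/3) - 108)/131 = (4/3 - 108)*(1/131) = -320/3*1/131 = -320/393 ≈ -0.81425)
S**2 = (-320/393)**2 = 102400/154449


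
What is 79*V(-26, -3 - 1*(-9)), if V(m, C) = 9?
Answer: 711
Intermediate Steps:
79*V(-26, -3 - 1*(-9)) = 79*9 = 711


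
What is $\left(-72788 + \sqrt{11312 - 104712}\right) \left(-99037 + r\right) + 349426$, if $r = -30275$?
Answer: $9412711282 - 1293120 i \sqrt{934} \approx 9.4127 \cdot 10^{9} - 3.952 \cdot 10^{7} i$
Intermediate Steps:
$\left(-72788 + \sqrt{11312 - 104712}\right) \left(-99037 + r\right) + 349426 = \left(-72788 + \sqrt{11312 - 104712}\right) \left(-99037 - 30275\right) + 349426 = \left(-72788 + \sqrt{-93400}\right) \left(-129312\right) + 349426 = \left(-72788 + 10 i \sqrt{934}\right) \left(-129312\right) + 349426 = \left(9412361856 - 1293120 i \sqrt{934}\right) + 349426 = 9412711282 - 1293120 i \sqrt{934}$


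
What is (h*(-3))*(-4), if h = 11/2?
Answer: 66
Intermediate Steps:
h = 11/2 (h = 11*(½) = 11/2 ≈ 5.5000)
(h*(-3))*(-4) = ((11/2)*(-3))*(-4) = -33/2*(-4) = 66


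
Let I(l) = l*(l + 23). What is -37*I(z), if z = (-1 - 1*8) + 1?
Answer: 4440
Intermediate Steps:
z = -8 (z = (-1 - 8) + 1 = -9 + 1 = -8)
I(l) = l*(23 + l)
-37*I(z) = -(-296)*(23 - 8) = -(-296)*15 = -37*(-120) = 4440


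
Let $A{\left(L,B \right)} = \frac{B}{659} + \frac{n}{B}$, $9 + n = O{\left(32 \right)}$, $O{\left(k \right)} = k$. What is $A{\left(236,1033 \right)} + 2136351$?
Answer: $\frac{1454315616443}{680747} \approx 2.1364 \cdot 10^{6}$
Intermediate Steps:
$n = 23$ ($n = -9 + 32 = 23$)
$A{\left(L,B \right)} = \frac{23}{B} + \frac{B}{659}$ ($A{\left(L,B \right)} = \frac{B}{659} + \frac{23}{B} = \frac{23}{B} + \frac{B}{659}$)
$A{\left(236,1033 \right)} + 2136351 = \left(\frac{23}{1033} + \frac{1}{659} \cdot 1033\right) + 2136351 = \left(23 \cdot \frac{1}{1033} + \frac{1033}{659}\right) + 2136351 = \left(\frac{23}{1033} + \frac{1033}{659}\right) + 2136351 = \frac{1082246}{680747} + 2136351 = \frac{1454315616443}{680747}$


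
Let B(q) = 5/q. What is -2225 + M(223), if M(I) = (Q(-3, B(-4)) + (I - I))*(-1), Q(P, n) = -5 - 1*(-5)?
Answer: -2225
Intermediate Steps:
Q(P, n) = 0 (Q(P, n) = -5 + 5 = 0)
M(I) = 0 (M(I) = (0 + (I - I))*(-1) = (0 + 0)*(-1) = 0*(-1) = 0)
-2225 + M(223) = -2225 + 0 = -2225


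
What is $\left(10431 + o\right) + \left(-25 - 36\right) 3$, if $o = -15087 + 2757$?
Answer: $-2082$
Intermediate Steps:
$o = -12330$
$\left(10431 + o\right) + \left(-25 - 36\right) 3 = \left(10431 - 12330\right) + \left(-25 - 36\right) 3 = -1899 - 183 = -2082$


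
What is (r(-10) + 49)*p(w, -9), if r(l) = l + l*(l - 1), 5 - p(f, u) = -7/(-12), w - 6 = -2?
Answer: 7897/12 ≈ 658.08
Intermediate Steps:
w = 4 (w = 6 - 2 = 4)
p(f, u) = 53/12 (p(f, u) = 5 - (-7)/(-12) = 5 - (-7)*(-1)/12 = 5 - 1*7/12 = 5 - 7/12 = 53/12)
r(l) = l + l*(-1 + l)
(r(-10) + 49)*p(w, -9) = ((-10)² + 49)*(53/12) = (100 + 49)*(53/12) = 149*(53/12) = 7897/12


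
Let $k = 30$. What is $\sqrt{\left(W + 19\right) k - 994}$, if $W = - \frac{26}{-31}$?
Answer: $\frac{2 i \sqrt{95821}}{31} \approx 19.971 i$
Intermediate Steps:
$W = \frac{26}{31}$ ($W = \left(-26\right) \left(- \frac{1}{31}\right) = \frac{26}{31} \approx 0.83871$)
$\sqrt{\left(W + 19\right) k - 994} = \sqrt{\left(\frac{26}{31} + 19\right) 30 - 994} = \sqrt{\frac{615}{31} \cdot 30 - 994} = \sqrt{\frac{18450}{31} - 994} = \sqrt{- \frac{12364}{31}} = \frac{2 i \sqrt{95821}}{31}$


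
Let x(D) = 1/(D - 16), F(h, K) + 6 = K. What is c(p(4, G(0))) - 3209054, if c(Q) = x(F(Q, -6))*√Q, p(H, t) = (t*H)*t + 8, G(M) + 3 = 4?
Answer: -3209054 - √3/14 ≈ -3.2091e+6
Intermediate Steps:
G(M) = 1 (G(M) = -3 + 4 = 1)
F(h, K) = -6 + K
p(H, t) = 8 + H*t² (p(H, t) = (H*t)*t + 8 = H*t² + 8 = 8 + H*t²)
x(D) = 1/(-16 + D)
c(Q) = -√Q/28 (c(Q) = √Q/(-16 + (-6 - 6)) = √Q/(-16 - 12) = √Q/(-28) = -√Q/28)
c(p(4, G(0))) - 3209054 = -√(8 + 4*1²)/28 - 3209054 = -√(8 + 4*1)/28 - 3209054 = -√(8 + 4)/28 - 3209054 = -√3/14 - 3209054 = -3209054 - √3/14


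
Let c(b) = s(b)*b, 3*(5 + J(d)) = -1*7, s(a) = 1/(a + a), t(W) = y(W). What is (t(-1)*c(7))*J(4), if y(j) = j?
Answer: 11/3 ≈ 3.6667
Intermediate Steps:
t(W) = W
s(a) = 1/(2*a)
J(d) = -22/3 (J(d) = -5 + (-1*7)/3 = -5 + (⅓)*(-7) = -5 - 7/3 = -22/3)
c(b) = ½ (c(b) = (1/(2*b))*b = ½)
(t(-1)*c(7))*J(4) = -1*½*(-22/3) = -½*(-22/3) = 11/3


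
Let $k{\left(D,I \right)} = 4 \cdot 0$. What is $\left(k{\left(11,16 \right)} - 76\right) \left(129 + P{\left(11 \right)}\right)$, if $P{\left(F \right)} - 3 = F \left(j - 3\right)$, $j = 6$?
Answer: $-12540$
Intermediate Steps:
$P{\left(F \right)} = 3 + 3 F$ ($P{\left(F \right)} = 3 + F \left(6 - 3\right) = 3 + F 3 = 3 + 3 F$)
$k{\left(D,I \right)} = 0$
$\left(k{\left(11,16 \right)} - 76\right) \left(129 + P{\left(11 \right)}\right) = \left(0 - 76\right) \left(129 + \left(3 + 3 \cdot 11\right)\right) = - 76 \left(129 + \left(3 + 33\right)\right) = - 76 \left(129 + 36\right) = \left(-76\right) 165 = -12540$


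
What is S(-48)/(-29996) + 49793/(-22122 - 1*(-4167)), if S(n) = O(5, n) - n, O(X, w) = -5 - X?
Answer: -747136559/269289090 ≈ -2.7745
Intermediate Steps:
S(n) = -10 - n (S(n) = (-5 - 1*5) - n = (-5 - 5) - n = -10 - n)
S(-48)/(-29996) + 49793/(-22122 - 1*(-4167)) = (-10 - 1*(-48))/(-29996) + 49793/(-22122 - 1*(-4167)) = (-10 + 48)*(-1/29996) + 49793/(-22122 + 4167) = 38*(-1/29996) + 49793/(-17955) = -19/14998 + 49793*(-1/17955) = -19/14998 - 49793/17955 = -747136559/269289090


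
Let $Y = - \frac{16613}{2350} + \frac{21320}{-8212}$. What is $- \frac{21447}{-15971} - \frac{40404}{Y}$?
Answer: $\frac{3114245005040283}{744759496319} \approx 4181.5$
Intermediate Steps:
$Y = - \frac{46631989}{4824550}$ ($Y = \left(-16613\right) \frac{1}{2350} + 21320 \left(- \frac{1}{8212}\right) = - \frac{16613}{2350} - \frac{5330}{2053} = - \frac{46631989}{4824550} \approx -9.6656$)
$- \frac{21447}{-15971} - \frac{40404}{Y} = - \frac{21447}{-15971} - \frac{40404}{- \frac{46631989}{4824550}} = \left(-21447\right) \left(- \frac{1}{15971}\right) - - \frac{194931118200}{46631989} = \frac{21447}{15971} + \frac{194931118200}{46631989} = \frac{3114245005040283}{744759496319}$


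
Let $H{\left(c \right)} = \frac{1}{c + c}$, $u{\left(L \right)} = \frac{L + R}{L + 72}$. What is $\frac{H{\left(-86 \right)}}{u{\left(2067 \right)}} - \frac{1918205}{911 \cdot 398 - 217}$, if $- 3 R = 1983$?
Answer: $- \frac{10806010273}{2037918264} \approx -5.3025$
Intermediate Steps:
$R = -661$ ($R = \left(- \frac{1}{3}\right) 1983 = -661$)
$u{\left(L \right)} = \frac{-661 + L}{72 + L}$ ($u{\left(L \right)} = \frac{L - 661}{L + 72} = \frac{-661 + L}{72 + L}$)
$H{\left(c \right)} = \frac{1}{2 c}$
$\frac{H{\left(-86 \right)}}{u{\left(2067 \right)}} - \frac{1918205}{911 \cdot 398 - 217} = \frac{\frac{1}{2} \frac{1}{-86}}{\frac{1}{72 + 2067} \left(-661 + 2067\right)} - \frac{1918205}{911 \cdot 398 - 217} = \frac{\frac{1}{2} \left(- \frac{1}{86}\right)}{\frac{1}{2139} \cdot 1406} - \frac{1918205}{362578 - 217} = - \frac{1}{172 \cdot \frac{1}{2139} \cdot 1406} - \frac{1918205}{362361} = - \frac{1}{172 \cdot \frac{1406}{2139}} - \frac{1918205}{362361} = \left(- \frac{1}{172}\right) \frac{2139}{1406} - \frac{1918205}{362361} = - \frac{2139}{241832} - \frac{1918205}{362361} = - \frac{10806010273}{2037918264}$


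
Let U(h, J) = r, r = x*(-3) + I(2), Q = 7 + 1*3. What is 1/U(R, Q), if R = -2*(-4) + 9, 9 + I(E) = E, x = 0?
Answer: -⅐ ≈ -0.14286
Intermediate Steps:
I(E) = -9 + E
Q = 10 (Q = 7 + 3 = 10)
R = 17 (R = 8 + 9 = 17)
r = -7 (r = 0*(-3) + (-9 + 2) = 0 - 7 = -7)
U(h, J) = -7
1/U(R, Q) = 1/(-7) = -⅐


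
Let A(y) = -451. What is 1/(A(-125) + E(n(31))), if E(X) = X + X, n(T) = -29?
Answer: -1/509 ≈ -0.0019646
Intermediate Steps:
E(X) = 2*X
1/(A(-125) + E(n(31))) = 1/(-451 + 2*(-29)) = 1/(-451 - 58) = 1/(-509) = -1/509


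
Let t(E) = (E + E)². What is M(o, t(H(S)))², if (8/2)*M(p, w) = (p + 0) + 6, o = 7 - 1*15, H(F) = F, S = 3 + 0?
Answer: ¼ ≈ 0.25000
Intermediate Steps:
S = 3
o = -8 (o = 7 - 15 = -8)
t(E) = 4*E² (t(E) = (2*E)² = 4*E²)
M(p, w) = 3/2 + p/4 (M(p, w) = ((p + 0) + 6)/4 = (p + 6)/4 = (6 + p)/4 = 3/2 + p/4)
M(o, t(H(S)))² = (3/2 + (¼)*(-8))² = (3/2 - 2)² = (-½)² = ¼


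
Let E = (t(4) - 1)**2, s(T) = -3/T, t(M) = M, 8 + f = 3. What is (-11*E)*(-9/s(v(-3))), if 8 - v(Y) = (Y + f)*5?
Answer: -14256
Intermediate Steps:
f = -5 (f = -8 + 3 = -5)
v(Y) = 33 - 5*Y (v(Y) = 8 - (Y - 5)*5 = 8 - (-5 + Y)*5 = 8 - (-25 + 5*Y) = 8 + (25 - 5*Y) = 33 - 5*Y)
E = 9 (E = (4 - 1)**2 = 3**2 = 9)
(-11*E)*(-9/s(v(-3))) = (-11*9)*(-9/((-3/(33 - 5*(-3))))) = -(-891)/((-3/(33 + 15))) = -(-891)/((-3/48)) = -(-891)/((-3*1/48)) = -(-891)/(-1/16) = -(-891)*(-16) = -99*144 = -14256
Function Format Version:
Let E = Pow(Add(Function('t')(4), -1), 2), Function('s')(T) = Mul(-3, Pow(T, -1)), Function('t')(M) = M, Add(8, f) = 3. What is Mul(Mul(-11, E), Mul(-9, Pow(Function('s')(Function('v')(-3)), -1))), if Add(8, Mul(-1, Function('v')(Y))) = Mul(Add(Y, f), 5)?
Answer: -14256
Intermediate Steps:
f = -5 (f = Add(-8, 3) = -5)
Function('v')(Y) = Add(33, Mul(-5, Y)) (Function('v')(Y) = Add(8, Mul(-1, Mul(Add(Y, -5), 5))) = Add(8, Mul(-1, Mul(Add(-5, Y), 5))) = Add(8, Mul(-1, Add(-25, Mul(5, Y)))) = Add(8, Add(25, Mul(-5, Y))) = Add(33, Mul(-5, Y)))
E = 9 (E = Pow(Add(4, -1), 2) = Pow(3, 2) = 9)
Mul(Mul(-11, E), Mul(-9, Pow(Function('s')(Function('v')(-3)), -1))) = Mul(Mul(-11, 9), Mul(-9, Pow(Mul(-3, Pow(Add(33, Mul(-5, -3)), -1)), -1))) = Mul(-99, Mul(-9, Pow(Mul(-3, Pow(Add(33, 15), -1)), -1))) = Mul(-99, Mul(-9, Pow(Mul(-3, Pow(48, -1)), -1))) = Mul(-99, Mul(-9, Pow(Mul(-3, Rational(1, 48)), -1))) = Mul(-99, Mul(-9, Pow(Rational(-1, 16), -1))) = Mul(-99, Mul(-9, -16)) = Mul(-99, 144) = -14256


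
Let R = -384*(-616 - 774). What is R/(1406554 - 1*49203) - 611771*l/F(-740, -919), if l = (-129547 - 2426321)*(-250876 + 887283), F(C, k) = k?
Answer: -1350686072881665689179956/1247405569 ≈ -1.0828e+15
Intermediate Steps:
l = -1626572286276 (l = -2555868*636407 = -1626572286276)
R = 533760 (R = -384*(-1390) = 533760)
R/(1406554 - 1*49203) - 611771*l/F(-740, -919) = 533760/(1406554 - 1*49203) - 611771/((-919/(-1626572286276))) = 533760/(1406554 - 49203) - 611771/((-919*(-1/1626572286276))) = 533760/1357351 - 611771/919/1626572286276 = 533760*(1/1357351) - 611771*1626572286276/919 = 533760/1357351 - 995089754147354796/919 = -1350686072881665689179956/1247405569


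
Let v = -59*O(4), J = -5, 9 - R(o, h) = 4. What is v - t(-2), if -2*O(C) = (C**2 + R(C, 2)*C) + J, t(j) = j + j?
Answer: 1837/2 ≈ 918.50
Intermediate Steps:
R(o, h) = 5 (R(o, h) = 9 - 1*4 = 9 - 4 = 5)
t(j) = 2*j
O(C) = 5/2 - 5*C/2 - C**2/2 (O(C) = -((C**2 + 5*C) - 5)/2 = -(-5 + C**2 + 5*C)/2 = 5/2 - 5*C/2 - C**2/2)
v = 1829/2 (v = -59*(5/2 - 5/2*4 - 1/2*4**2) = -59*(5/2 - 10 - 1/2*16) = -59*(5/2 - 10 - 8) = -59*(-31/2) = 1829/2 ≈ 914.50)
v - t(-2) = 1829/2 - 2*(-2) = 1829/2 - 1*(-4) = 1829/2 + 4 = 1837/2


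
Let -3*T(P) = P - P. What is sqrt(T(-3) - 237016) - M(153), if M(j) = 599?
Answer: -599 + 2*I*sqrt(59254) ≈ -599.0 + 486.84*I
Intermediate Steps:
T(P) = 0 (T(P) = -(P - P)/3 = -1/3*0 = 0)
sqrt(T(-3) - 237016) - M(153) = sqrt(0 - 237016) - 1*599 = sqrt(-237016) - 599 = 2*I*sqrt(59254) - 599 = -599 + 2*I*sqrt(59254)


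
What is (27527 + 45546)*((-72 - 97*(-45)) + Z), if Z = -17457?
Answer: -961932972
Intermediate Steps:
(27527 + 45546)*((-72 - 97*(-45)) + Z) = (27527 + 45546)*((-72 - 97*(-45)) - 17457) = 73073*((-72 + 4365) - 17457) = 73073*(4293 - 17457) = 73073*(-13164) = -961932972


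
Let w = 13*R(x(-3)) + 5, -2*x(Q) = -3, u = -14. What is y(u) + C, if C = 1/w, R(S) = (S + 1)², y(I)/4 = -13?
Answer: -17936/345 ≈ -51.988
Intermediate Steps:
x(Q) = 3/2 (x(Q) = -½*(-3) = 3/2)
y(I) = -52 (y(I) = 4*(-13) = -52)
R(S) = (1 + S)²
w = 345/4 (w = 13*(1 + 3/2)² + 5 = 13*(5/2)² + 5 = 13*(25/4) + 5 = 325/4 + 5 = 345/4 ≈ 86.250)
C = 4/345 (C = 1/(345/4) = 4/345 ≈ 0.011594)
y(u) + C = -52 + 4/345 = -17936/345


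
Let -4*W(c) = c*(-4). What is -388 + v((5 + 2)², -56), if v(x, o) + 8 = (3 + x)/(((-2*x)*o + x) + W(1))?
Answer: -84346/213 ≈ -395.99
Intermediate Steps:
W(c) = c (W(c) = -c*(-4)/4 = -(-1)*c = c)
v(x, o) = -8 + (3 + x)/(1 + x - 2*o*x) (v(x, o) = -8 + (3 + x)/(((-2*x)*o + x) + 1) = -8 + (3 + x)/((-2*o*x + x) + 1) = -8 + (3 + x)/((x - 2*o*x) + 1) = -8 + (3 + x)/(1 + x - 2*o*x))
-388 + v((5 + 2)², -56) = -388 + (-5 - 7*(5 + 2)² + 16*(-56)*(5 + 2)²)/(1 + (5 + 2)² - 2*(-56)*(5 + 2)²) = -388 + (-5 - 7*7² + 16*(-56)*7²)/(1 + 7² - 2*(-56)*7²) = -388 + (-5 - 7*49 + 16*(-56)*49)/(1 + 49 - 2*(-56)*49) = -388 + (-5 - 343 - 43904)/(1 + 49 + 5488) = -388 - 44252/5538 = -388 + (1/5538)*(-44252) = -388 - 1702/213 = -84346/213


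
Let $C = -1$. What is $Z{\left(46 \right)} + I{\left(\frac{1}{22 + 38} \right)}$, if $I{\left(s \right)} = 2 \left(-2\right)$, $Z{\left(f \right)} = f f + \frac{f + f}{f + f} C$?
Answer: $2111$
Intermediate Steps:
$Z{\left(f \right)} = -1 + f^{2}$ ($Z{\left(f \right)} = f f + \frac{f + f}{f + f} \left(-1\right) = f^{2} + \frac{2 f}{2 f} \left(-1\right) = f^{2} + 2 f \frac{1}{2 f} \left(-1\right) = f^{2} + 1 \left(-1\right) = f^{2} - 1 = -1 + f^{2}$)
$I{\left(s \right)} = -4$
$Z{\left(46 \right)} + I{\left(\frac{1}{22 + 38} \right)} = \left(-1 + 46^{2}\right) - 4 = \left(-1 + 2116\right) - 4 = 2115 - 4 = 2111$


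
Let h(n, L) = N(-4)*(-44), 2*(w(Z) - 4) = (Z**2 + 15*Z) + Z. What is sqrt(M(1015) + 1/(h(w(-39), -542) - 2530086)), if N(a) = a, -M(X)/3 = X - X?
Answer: I*sqrt(2529910)/2529910 ≈ 0.00062871*I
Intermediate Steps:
M(X) = 0 (M(X) = -3*(X - X) = -3*0 = 0)
w(Z) = 4 + Z**2/2 + 8*Z (w(Z) = 4 + ((Z**2 + 15*Z) + Z)/2 = 4 + (Z**2 + 16*Z)/2 = 4 + (Z**2/2 + 8*Z) = 4 + Z**2/2 + 8*Z)
h(n, L) = 176 (h(n, L) = -4*(-44) = 176)
sqrt(M(1015) + 1/(h(w(-39), -542) - 2530086)) = sqrt(0 + 1/(176 - 2530086)) = sqrt(0 + 1/(-2529910)) = sqrt(0 - 1/2529910) = sqrt(-1/2529910) = I*sqrt(2529910)/2529910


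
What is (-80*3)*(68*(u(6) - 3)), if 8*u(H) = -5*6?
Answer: 110160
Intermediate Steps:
u(H) = -15/4 (u(H) = (-5*6)/8 = (⅛)*(-30) = -15/4)
(-80*3)*(68*(u(6) - 3)) = (-80*3)*(68*(-15/4 - 3)) = -16320*(-27)/4 = -240*(-459) = 110160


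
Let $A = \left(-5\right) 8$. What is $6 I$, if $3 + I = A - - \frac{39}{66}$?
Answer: $- \frac{2799}{11} \approx -254.45$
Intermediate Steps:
$A = -40$
$I = - \frac{933}{22}$ ($I = -3 - \left(40 - \frac{39}{66}\right) = -3 - \left(40 - \frac{13}{22}\right) = -3 - \frac{867}{22} = - \frac{933}{22} \approx -42.409$)
$6 I = 6 \left(- \frac{933}{22}\right) = - \frac{2799}{11}$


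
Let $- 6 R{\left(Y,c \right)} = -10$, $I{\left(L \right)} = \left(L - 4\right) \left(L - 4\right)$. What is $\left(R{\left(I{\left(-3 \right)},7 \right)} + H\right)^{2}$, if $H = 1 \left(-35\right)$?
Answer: $\frac{10000}{9} \approx 1111.1$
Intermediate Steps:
$H = -35$
$I{\left(L \right)} = \left(-4 + L\right)^{2}$ ($I{\left(L \right)} = \left(-4 + L\right) \left(-4 + L\right) = \left(-4 + L\right)^{2}$)
$R{\left(Y,c \right)} = \frac{5}{3}$ ($R{\left(Y,c \right)} = \left(- \frac{1}{6}\right) \left(-10\right) = \frac{5}{3}$)
$\left(R{\left(I{\left(-3 \right)},7 \right)} + H\right)^{2} = \left(\frac{5}{3} - 35\right)^{2} = \left(- \frac{100}{3}\right)^{2} = \frac{10000}{9}$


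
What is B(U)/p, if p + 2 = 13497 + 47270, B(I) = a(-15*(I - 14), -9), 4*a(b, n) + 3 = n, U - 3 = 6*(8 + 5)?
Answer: -1/20255 ≈ -4.9371e-5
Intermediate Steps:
U = 81 (U = 3 + 6*(8 + 5) = 3 + 6*13 = 3 + 78 = 81)
a(b, n) = -3/4 + n/4
B(I) = -3 (B(I) = -3/4 + (1/4)*(-9) = -3/4 - 9/4 = -3)
p = 60765 (p = -2 + (13497 + 47270) = -2 + 60767 = 60765)
B(U)/p = -3/60765 = -3*1/60765 = -1/20255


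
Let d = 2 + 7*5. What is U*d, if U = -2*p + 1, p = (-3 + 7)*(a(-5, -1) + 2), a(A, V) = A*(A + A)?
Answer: -15355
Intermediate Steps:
a(A, V) = 2*A² (a(A, V) = A*(2*A) = 2*A²)
p = 208 (p = (-3 + 7)*(2*(-5)² + 2) = 4*(2*25 + 2) = 4*(50 + 2) = 4*52 = 208)
d = 37 (d = 2 + 35 = 37)
U = -415 (U = -2*208 + 1 = -416 + 1 = -415)
U*d = -415*37 = -15355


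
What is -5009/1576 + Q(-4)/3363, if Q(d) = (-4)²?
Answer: -16820051/5300088 ≈ -3.1735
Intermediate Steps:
Q(d) = 16
-5009/1576 + Q(-4)/3363 = -5009/1576 + 16/3363 = -16820051/5300088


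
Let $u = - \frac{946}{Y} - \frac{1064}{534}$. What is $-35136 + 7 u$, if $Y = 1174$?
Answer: $- \frac{5509900169}{156729} \approx -35156.0$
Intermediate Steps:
$u = - \frac{438575}{156729}$ ($u = - \frac{946}{1174} - \frac{1064}{534} = \left(-946\right) \frac{1}{1174} - \frac{532}{267} = - \frac{473}{587} - \frac{532}{267} = - \frac{438575}{156729} \approx -2.7983$)
$-35136 + 7 u = -35136 + 7 \left(- \frac{438575}{156729}\right) = -35136 - \frac{3070025}{156729} = - \frac{5509900169}{156729}$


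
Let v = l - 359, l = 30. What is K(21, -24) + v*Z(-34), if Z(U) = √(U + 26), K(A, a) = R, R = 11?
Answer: 11 - 658*I*√2 ≈ 11.0 - 930.55*I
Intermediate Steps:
K(A, a) = 11
v = -329 (v = 30 - 359 = -329)
Z(U) = √(26 + U)
K(21, -24) + v*Z(-34) = 11 - 329*√(26 - 34) = 11 - 658*I*√2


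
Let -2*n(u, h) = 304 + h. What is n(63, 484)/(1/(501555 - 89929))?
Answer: -162180644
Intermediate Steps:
n(u, h) = -152 - h/2 (n(u, h) = -(304 + h)/2 = -152 - h/2)
n(63, 484)/(1/(501555 - 89929)) = (-152 - ½*484)/(1/(501555 - 89929)) = (-152 - 242)/(1/411626) = -394/1/411626 = -394*411626 = -162180644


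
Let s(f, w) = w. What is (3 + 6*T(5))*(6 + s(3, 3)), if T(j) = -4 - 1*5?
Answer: -459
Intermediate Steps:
T(j) = -9 (T(j) = -4 - 5 = -9)
(3 + 6*T(5))*(6 + s(3, 3)) = (3 + 6*(-9))*(6 + 3) = (3 - 54)*9 = -51*9 = -459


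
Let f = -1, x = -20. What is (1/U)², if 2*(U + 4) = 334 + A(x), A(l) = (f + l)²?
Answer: 4/588289 ≈ 6.7994e-6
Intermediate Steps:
A(l) = (-1 + l)²
U = 767/2 (U = -4 + (334 + (-1 - 20)²)/2 = -4 + (334 + (-21)²)/2 = -4 + (334 + 441)/2 = -4 + (½)*775 = -4 + 775/2 = 767/2 ≈ 383.50)
(1/U)² = (1/(767/2))² = (2/767)² = 4/588289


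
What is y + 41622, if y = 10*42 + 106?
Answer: 42148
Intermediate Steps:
y = 526 (y = 420 + 106 = 526)
y + 41622 = 526 + 41622 = 42148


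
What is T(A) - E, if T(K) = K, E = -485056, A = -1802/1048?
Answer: 254168443/524 ≈ 4.8505e+5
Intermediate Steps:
A = -901/524 (A = -1802*1/1048 = -901/524 ≈ -1.7195)
T(A) - E = -901/524 - 1*(-485056) = -901/524 + 485056 = 254168443/524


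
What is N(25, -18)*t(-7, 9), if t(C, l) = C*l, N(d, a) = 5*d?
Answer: -7875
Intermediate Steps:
N(25, -18)*t(-7, 9) = (5*25)*(-7*9) = 125*(-63) = -7875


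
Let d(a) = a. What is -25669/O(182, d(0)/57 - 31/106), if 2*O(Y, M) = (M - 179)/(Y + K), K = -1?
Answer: 777404/15 ≈ 51827.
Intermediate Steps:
O(Y, M) = (-179 + M)/(2*(-1 + Y)) (O(Y, M) = ((M - 179)/(Y - 1))/2 = ((-179 + M)/(-1 + Y))/2 = (-179 + M)/(2*(-1 + Y)))
-25669/O(182, d(0)/57 - 31/106) = -25669*2*(-1 + 182)/(-179 + (0/57 - 31/106)) = -25669*362/(-179 + (0*(1/57) - 31*1/106)) = -25669*362/(-179 + (0 - 31/106)) = -25669*362/(-179 - 31/106) = -25669/((½)*(1/181)*(-19005/106)) = -25669/(-105/212) = -25669*(-212/105) = 777404/15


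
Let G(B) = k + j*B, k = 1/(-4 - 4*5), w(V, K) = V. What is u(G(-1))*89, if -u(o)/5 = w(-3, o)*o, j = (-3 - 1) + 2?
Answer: 20915/8 ≈ 2614.4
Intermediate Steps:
j = -2 (j = -4 + 2 = -2)
k = -1/24 (k = 1/(-4 - 20) = 1/(-24) = -1/24 ≈ -0.041667)
G(B) = -1/24 - 2*B
u(o) = 15*o (u(o) = -(-15)*o = 15*o)
u(G(-1))*89 = (15*(-1/24 - 2*(-1)))*89 = (15*(-1/24 + 2))*89 = (15*(47/24))*89 = (235/8)*89 = 20915/8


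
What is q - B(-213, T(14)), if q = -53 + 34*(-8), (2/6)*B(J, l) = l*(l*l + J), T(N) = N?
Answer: 389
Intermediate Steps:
B(J, l) = 3*l*(J + l²) (B(J, l) = 3*(l*(l*l + J)) = 3*(l*(l² + J)) = 3*(l*(J + l²)) = 3*l*(J + l²))
q = -325 (q = -53 - 272 = -325)
q - B(-213, T(14)) = -325 - 3*14*(-213 + 14²) = -325 - 3*14*(-213 + 196) = -325 - 3*14*(-17) = -325 - 1*(-714) = -325 + 714 = 389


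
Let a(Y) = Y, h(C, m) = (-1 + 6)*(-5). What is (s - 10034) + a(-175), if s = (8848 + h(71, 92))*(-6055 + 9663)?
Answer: 31823175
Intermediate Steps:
h(C, m) = -25 (h(C, m) = 5*(-5) = -25)
s = 31833384 (s = (8848 - 25)*(-6055 + 9663) = 8823*3608 = 31833384)
(s - 10034) + a(-175) = (31833384 - 10034) - 175 = 31823350 - 175 = 31823175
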